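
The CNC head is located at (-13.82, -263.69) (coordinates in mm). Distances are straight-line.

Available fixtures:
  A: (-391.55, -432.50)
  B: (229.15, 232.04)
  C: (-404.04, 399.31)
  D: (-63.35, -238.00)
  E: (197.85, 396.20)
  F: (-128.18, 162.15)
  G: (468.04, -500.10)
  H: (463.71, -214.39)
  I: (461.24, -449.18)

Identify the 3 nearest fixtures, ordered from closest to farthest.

D, A, F

Distances from (-13.82, -263.69):
A: √((-377.73)² + (-168.81)²) = √(142679.9529 + 28496.8161) = 413.74 mm
B: √((242.97)² + (495.73)²) = √(59034.4209 + 245748.2329) = 552.07 mm
C: √((-390.22)² + (663.00)²) = √(152271.6484 + 439569.0000) = 769.31 mm
D: √((-49.53)² + (25.69)²) = √(2453.2209 + 659.9761) = 55.80 mm
E: √((211.67)² + (659.89)²) = √(44804.1889 + 435454.8121) = 693.01 mm
F: √((-114.36)² + (425.84)²) = √(13078.2096 + 181339.7056) = 440.93 mm
G: √((481.86)² + (-236.41)²) = √(232189.0596 + 55889.6881) = 536.73 mm
H: √((477.53)² + (49.30)²) = √(228034.9009 + 2430.4900) = 480.07 mm
I: √((475.06)² + (-185.49)²) = √(225682.0036 + 34406.5401) = 509.99 mm
Sorted: D (55.80 mm) < A (413.74 mm) < F (440.93 mm) < H (480.07 mm) < I (509.99 mm) < …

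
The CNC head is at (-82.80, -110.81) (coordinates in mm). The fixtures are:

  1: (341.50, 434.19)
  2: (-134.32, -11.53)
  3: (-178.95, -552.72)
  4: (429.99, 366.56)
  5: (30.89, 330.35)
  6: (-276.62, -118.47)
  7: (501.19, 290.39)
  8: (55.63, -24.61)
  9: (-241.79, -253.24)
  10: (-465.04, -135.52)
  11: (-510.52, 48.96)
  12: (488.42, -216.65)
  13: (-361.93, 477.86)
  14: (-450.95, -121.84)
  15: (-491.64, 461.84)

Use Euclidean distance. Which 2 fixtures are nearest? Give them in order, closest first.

Distances from (-82.80, -110.81):
1: √((424.30)² + (545.00)²) = √(180030.4900 + 297025.0000) = 690.69 mm
2: √((-51.52)² + (99.28)²) = √(2654.3104 + 9856.5184) = 111.85 mm
3: √((-96.15)² + (-441.91)²) = √(9244.8225 + 195284.4481) = 452.25 mm
4: √((512.79)² + (477.37)²) = √(262953.5841 + 227882.1169) = 700.60 mm
5: √((113.69)² + (441.16)²) = √(12925.4161 + 194622.1456) = 455.57 mm
6: √((-193.82)² + (-7.66)²) = √(37566.1924 + 58.6756) = 193.97 mm
7: √((583.99)² + (401.20)²) = √(341044.3201 + 160961.4400) = 708.52 mm
8: √((138.43)² + (86.20)²) = √(19162.8649 + 7430.4400) = 163.07 mm
9: √((-158.99)² + (-142.43)²) = √(25277.8201 + 20286.3049) = 213.46 mm
10: √((-382.24)² + (-24.71)²) = √(146107.4176 + 610.5841) = 383.04 mm
11: √((-427.72)² + (159.77)²) = √(182944.3984 + 25526.4529) = 456.59 mm
12: √((571.22)² + (-105.84)²) = √(326292.2884 + 11202.1056) = 580.94 mm
13: √((-279.13)² + (588.67)²) = √(77913.5569 + 346532.3689) = 651.50 mm
14: √((-368.15)² + (-11.03)²) = √(135534.4225 + 121.6609) = 368.32 mm
15: √((-408.84)² + (572.65)²) = √(167150.1456 + 327928.0225) = 703.62 mm
Sorted: 2 (111.85 mm) < 8 (163.07 mm) < 6 (193.97 mm) < 9 (213.46 mm) < …

2, 8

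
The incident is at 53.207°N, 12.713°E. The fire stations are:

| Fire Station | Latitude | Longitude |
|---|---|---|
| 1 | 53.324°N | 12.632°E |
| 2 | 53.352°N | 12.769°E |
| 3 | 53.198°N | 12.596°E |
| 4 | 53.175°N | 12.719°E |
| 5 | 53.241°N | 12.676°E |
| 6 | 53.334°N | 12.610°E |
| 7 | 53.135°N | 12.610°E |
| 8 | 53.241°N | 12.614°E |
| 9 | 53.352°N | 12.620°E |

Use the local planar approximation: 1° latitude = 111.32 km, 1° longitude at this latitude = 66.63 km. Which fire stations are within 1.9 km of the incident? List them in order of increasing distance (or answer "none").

none

Distances from 53.207°N, 12.713°E:
1: √((0.117·111.32)² + (-0.081·66.63)²) = √(169.63604 + 29.12793) = 14.098 km
2: √((0.145·111.32)² + (0.056·66.63)²) = √(260.54479 + 13.92245) = 16.567 km
3: √((-0.009·111.32)² + (-0.117·66.63)²) = √(1.00376 + 60.77309) = 7.860 km
4: √((-0.032·111.32)² + (0.006·66.63)²) = √(12.68955 + 0.15982) = 3.585 km
5: √((0.034·111.32)² + (-0.037·66.63)²) = √(14.32532 + 6.07775) = 4.517 km
6: √((0.127·111.32)² + (-0.103·66.63)²) = √(199.87286 + 47.09926) = 15.715 km
7: √((-0.072·111.32)² + (-0.103·66.63)²) = √(64.24087 + 47.09926) = 10.552 km
8: √((0.034·111.32)² + (-0.099·66.63)²) = √(14.32532 + 43.51210) = 7.605 km
9: √((0.145·111.32)² + (-0.093·66.63)²) = √(260.54479 + 38.39773) = 17.290 km
Threshold 1.9 km: none within range.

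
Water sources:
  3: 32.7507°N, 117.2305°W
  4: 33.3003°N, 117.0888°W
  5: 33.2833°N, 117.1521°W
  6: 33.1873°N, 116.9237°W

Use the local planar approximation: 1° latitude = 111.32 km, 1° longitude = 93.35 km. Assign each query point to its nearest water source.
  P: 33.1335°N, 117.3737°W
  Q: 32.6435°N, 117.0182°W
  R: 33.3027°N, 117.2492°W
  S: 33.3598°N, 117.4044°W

P→5; Q→3; R→5; S→5

P at 33.1335°N, 117.3737°W:
  3: √((-0.3828·111.32)² + (0.1432·93.35)²) = √(1815.892996 + 178.695938) = 44.6608 km
  4: √((0.1668·111.32)² + (0.2849·93.35)²) = √(344.777160 + 707.316099) = 32.4360 km
  5: √((0.1498·111.32)² + (0.2216·93.35)²) = √(278.080171 + 427.925490) = 26.5708 km
  6: √((0.0538·111.32)² + (0.4500·93.35)²) = √(35.868313 + 1764.630056) = 42.4323 km
  → nearest: 5 (26.5708 km)
Q at 32.6435°N, 117.0182°W:
  3: √((0.1072·111.32)² + (-0.2123·93.35)²) = √(142.408518 + 392.761249) = 23.1337 km
  4: √((0.6568·111.32)² + (-0.0706·93.35)²) = √(5345.799715 + 43.434822) = 73.4114 km
  5: √((0.6398·111.32)² + (-0.1339·93.35)²) = √(5072.649634 + 156.239125) = 72.3111 km
  6: √((0.5438·111.32)² + (0.0945·93.35)²) = √(3664.585019 + 77.820185) = 61.1752 km
  → nearest: 3 (23.1337 km)
R at 33.3027°N, 117.2492°W:
  3: √((-0.5520·111.32)² + (0.0187·93.35)²) = √(3775.935358 + 3.047276) = 61.4734 km
  4: √((-0.0024·111.32)² + (0.1604·93.35)²) = √(0.071379 + 224.200911) = 14.9757 km
  5: √((-0.0194·111.32)² + (0.0971·93.35)²) = √(4.663907 + 82.161263) = 9.3180 km
  6: √((-0.1154·111.32)² + (0.3255·93.35)²) = √(165.028143 + 923.274052) = 32.9894 km
  → nearest: 5 (9.3180 km)
S at 33.3598°N, 117.4044°W:
  3: √((-0.6091·111.32)² + (0.1739·93.35)²) = √(4597.519652 + 263.528633) = 69.7212 km
  4: √((-0.0595·111.32)² + (0.3156·93.35)²) = √(43.871282 + 867.965841) = 30.1966 km
  5: √((-0.0765·111.32)² + (0.2523·93.35)²) = √(72.521915 + 554.706360) = 25.0445 km
  6: √((-0.1725·111.32)² + (0.4807·93.35)²) = √(368.743687 + 2013.617091) = 48.8094 km
  → nearest: 5 (25.0445 km)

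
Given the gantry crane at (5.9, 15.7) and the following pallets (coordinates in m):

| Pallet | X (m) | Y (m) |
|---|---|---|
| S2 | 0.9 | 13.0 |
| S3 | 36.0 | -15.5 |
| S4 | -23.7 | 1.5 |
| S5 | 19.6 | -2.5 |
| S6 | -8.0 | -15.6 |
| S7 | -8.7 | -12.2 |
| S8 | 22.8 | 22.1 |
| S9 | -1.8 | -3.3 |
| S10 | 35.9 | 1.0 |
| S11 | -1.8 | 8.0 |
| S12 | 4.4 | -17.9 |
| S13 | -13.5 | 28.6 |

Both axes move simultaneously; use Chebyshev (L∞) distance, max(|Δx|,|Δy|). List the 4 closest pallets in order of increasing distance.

Distances from (5.9, 15.7):
S2: max(|-5.0|, |-2.7|) = 5.0 m
S3: max(|30.1|, |-31.2|) = 31.2 m
S4: max(|-29.6|, |-14.2|) = 29.6 m
S5: max(|13.7|, |-18.2|) = 18.2 m
S6: max(|-13.9|, |-31.3|) = 31.3 m
S7: max(|-14.6|, |-27.9|) = 27.9 m
S8: max(|16.9|, |6.4|) = 16.9 m
S9: max(|-7.7|, |-19.0|) = 19.0 m
S10: max(|30.0|, |-14.7|) = 30.0 m
S11: max(|-7.7|, |-7.7|) = 7.7 m
S12: max(|-1.5|, |-33.6|) = 33.6 m
S13: max(|-19.4|, |12.9|) = 19.4 m
Sorted: S2 (5.0 m) < S11 (7.7 m) < S8 (16.9 m) < S5 (18.2 m) < S9 (19.0 m) < S13 (19.4 m) < …

S2, S11, S8, S5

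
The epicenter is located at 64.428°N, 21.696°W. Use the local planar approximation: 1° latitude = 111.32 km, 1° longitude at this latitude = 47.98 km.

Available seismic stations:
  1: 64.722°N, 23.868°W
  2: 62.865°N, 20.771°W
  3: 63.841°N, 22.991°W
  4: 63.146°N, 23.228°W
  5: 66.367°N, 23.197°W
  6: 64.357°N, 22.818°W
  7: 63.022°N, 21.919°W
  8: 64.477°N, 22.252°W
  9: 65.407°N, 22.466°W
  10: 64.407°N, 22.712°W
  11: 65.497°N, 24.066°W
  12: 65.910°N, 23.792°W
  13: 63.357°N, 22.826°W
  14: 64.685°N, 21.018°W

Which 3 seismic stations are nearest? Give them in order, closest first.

Distances from 64.428°N, 21.696°W:
1: 109.231 km
2: 179.564 km
3: 90.170 km
4: 160.530 km
5: 227.547 km
6: 54.411 km
7: 156.881 km
8: 27.229 km
9: 115.074 km
10: 48.804 km
11: 164.596 km
12: 193.212 km
13: 130.973 km
14: 43.321 km
Sorted: 8 (27.229 km) < 14 (43.321 km) < 10 (48.804 km) < 6 (54.411 km) < 3 (90.170 km) < …

8, 14, 10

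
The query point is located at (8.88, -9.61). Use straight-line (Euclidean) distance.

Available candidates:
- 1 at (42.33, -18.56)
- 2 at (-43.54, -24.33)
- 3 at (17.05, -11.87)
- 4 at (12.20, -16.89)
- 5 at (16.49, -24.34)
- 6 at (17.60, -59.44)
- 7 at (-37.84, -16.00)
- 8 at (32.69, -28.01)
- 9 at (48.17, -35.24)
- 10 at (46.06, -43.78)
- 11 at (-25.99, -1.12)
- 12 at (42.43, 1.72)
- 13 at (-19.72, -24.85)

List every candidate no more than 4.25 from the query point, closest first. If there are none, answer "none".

Distances from (8.88, -9.61):
1: √((33.45)² + (-8.95)²) = √(1118.9025 + 80.1025) = 34.63
2: √((-52.42)² + (-14.72)²) = √(2747.8564 + 216.6784) = 54.45
3: √((8.17)² + (-2.26)²) = √(66.7489 + 5.1076) = 8.48
4: √((3.32)² + (-7.28)²) = √(11.0224 + 52.9984) = 8.00
5: √((7.61)² + (-14.73)²) = √(57.9121 + 216.9729) = 16.58
6: √((8.72)² + (-49.83)²) = √(76.0384 + 2483.0289) = 50.59
7: √((-46.72)² + (-6.39)²) = √(2182.7584 + 40.8321) = 47.15
8: √((23.81)² + (-18.40)²) = √(566.9161 + 338.5600) = 30.09
9: √((39.29)² + (-25.63)²) = √(1543.7041 + 656.8969) = 46.91
10: √((37.18)² + (-34.17)²) = √(1382.3524 + 1167.5889) = 50.50
11: √((-34.87)² + (8.49)²) = √(1215.9169 + 72.0801) = 35.89
12: √((33.55)² + (11.33)²) = √(1125.6025 + 128.3689) = 35.41
13: √((-28.60)² + (-15.24)²) = √(817.9600 + 232.2576) = 32.41
Threshold 4.25: none within range.

none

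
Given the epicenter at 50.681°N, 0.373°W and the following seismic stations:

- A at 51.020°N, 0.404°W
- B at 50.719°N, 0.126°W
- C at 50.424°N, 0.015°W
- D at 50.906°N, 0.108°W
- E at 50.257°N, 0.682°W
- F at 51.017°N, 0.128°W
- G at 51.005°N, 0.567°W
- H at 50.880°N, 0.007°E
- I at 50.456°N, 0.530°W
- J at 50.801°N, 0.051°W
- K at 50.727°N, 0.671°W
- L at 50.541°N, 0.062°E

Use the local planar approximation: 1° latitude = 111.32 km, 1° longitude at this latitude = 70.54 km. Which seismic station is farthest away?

Distances from 50.681°N, 0.373°W:
A: √((0.339·111.32)² + (-0.031·70.54)²) = √(1424.11740 + 4.78183) = 37.801 km
B: √((0.038·111.32)² + (0.247·70.54)²) = √(17.89425 + 303.57417) = 17.930 km
C: √((-0.257·111.32)² + (0.358·70.54)²) = √(818.48861 + 637.73017) = 38.160 km
D: √((0.225·111.32)² + (0.265·70.54)²) = √(627.35221 + 349.43199) = 31.254 km
E: √((-0.424·111.32)² + (-0.309·70.54)²) = √(2227.80979 + 475.10311) = 51.990 km
F: √((0.336·111.32)² + (0.245·70.54)²) = √(1399.02331 + 298.67789) = 41.203 km
G: √((0.324·111.32)² + (-0.194·70.54)²) = √(1300.87754 + 187.27266) = 38.577 km
H: √((0.199·111.32)² + (0.380·70.54)²) = √(490.74123 + 718.51875) = 34.774 km
I: √((-0.225·111.32)² + (-0.157·70.54)²) = √(627.35221 + 122.65075) = 27.386 km
J: √((0.120·111.32)² + (0.322·70.54)²) = √(178.44685 + 515.92034) = 26.351 km
K: √((0.046·111.32)² + (-0.298·70.54)²) = √(26.22177 + 441.87908) = 21.636 km
L: √((-0.140·111.32)² + (0.435·70.54)²) = √(242.88599 + 941.56309) = 34.416 km
Maximum: E at 51.990 km.

E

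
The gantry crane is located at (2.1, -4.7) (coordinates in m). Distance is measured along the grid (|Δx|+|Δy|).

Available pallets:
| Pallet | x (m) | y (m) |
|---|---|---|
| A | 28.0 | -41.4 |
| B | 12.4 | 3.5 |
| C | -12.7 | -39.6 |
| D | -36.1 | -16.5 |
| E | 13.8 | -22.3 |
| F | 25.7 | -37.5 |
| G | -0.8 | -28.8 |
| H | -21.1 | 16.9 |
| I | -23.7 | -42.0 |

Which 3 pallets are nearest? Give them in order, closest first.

Distances from (2.1, -4.7):
A: |25.9| + |-36.7| = 25.9 + 36.7 = 62.6 m
B: |10.3| + |8.2| = 10.3 + 8.2 = 18.5 m
C: |-14.8| + |-34.9| = 14.8 + 34.9 = 49.7 m
D: |-38.2| + |-11.8| = 38.2 + 11.8 = 50.0 m
E: |11.7| + |-17.6| = 11.7 + 17.6 = 29.3 m
F: |23.6| + |-32.8| = 23.6 + 32.8 = 56.4 m
G: |-2.9| + |-24.1| = 2.9 + 24.1 = 27.0 m
H: |-23.2| + |21.6| = 23.2 + 21.6 = 44.8 m
I: |-25.8| + |-37.3| = 25.8 + 37.3 = 63.1 m
Sorted: B (18.5 m) < G (27.0 m) < E (29.3 m) < H (44.8 m) < C (49.7 m) < …

B, G, E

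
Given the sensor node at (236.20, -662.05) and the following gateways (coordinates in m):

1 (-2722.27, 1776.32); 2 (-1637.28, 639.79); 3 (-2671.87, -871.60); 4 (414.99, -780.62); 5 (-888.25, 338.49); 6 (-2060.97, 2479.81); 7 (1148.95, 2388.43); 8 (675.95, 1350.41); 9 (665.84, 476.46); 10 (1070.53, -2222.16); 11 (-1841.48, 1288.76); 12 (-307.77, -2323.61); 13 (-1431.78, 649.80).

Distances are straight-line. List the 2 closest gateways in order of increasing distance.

Distances from (236.20, -662.05):
1: √((-2958.47)² + (2438.37)²) = √(8752544.7409 + 5945648.2569) = 3833.82 m
2: √((-1873.48)² + (1301.84)²) = √(3509927.3104 + 1694787.3856) = 2281.38 m
3: √((-2908.07)² + (-209.55)²) = √(8456871.1249 + 43911.2025) = 2915.61 m
4: √((178.79)² + (-118.57)²) = √(31965.8641 + 14058.8449) = 214.53 m
5: √((-1124.45)² + (1000.54)²) = √(1264387.8025 + 1001080.2916) = 1505.15 m
6: √((-2297.17)² + (3141.86)²) = √(5276990.0089 + 9871284.2596) = 3892.08 m
7: √((912.75)² + (3050.48)²) = √(833112.5625 + 9305428.2304) = 3184.11 m
8: √((439.75)² + (2012.46)²) = √(193380.0625 + 4049995.2516) = 2059.95 m
9: √((429.64)² + (1138.51)²) = √(184590.5296 + 1296205.0201) = 1216.88 m
10: √((834.33)² + (-1560.11)²) = √(696106.5489 + 2433943.2121) = 1769.19 m
11: √((-2077.68)² + (1950.81)²) = √(4316754.1824 + 3805659.6561) = 2849.98 m
12: √((-543.97)² + (-1661.56)²) = √(295903.3609 + 2760781.6336) = 1748.34 m
13: √((-1667.98)² + (1311.85)²) = √(2782157.2804 + 1720950.4225) = 2122.05 m
Sorted: 4 (214.53 m) < 9 (1216.88 m) < 5 (1505.15 m) < 12 (1748.34 m) < …

4, 9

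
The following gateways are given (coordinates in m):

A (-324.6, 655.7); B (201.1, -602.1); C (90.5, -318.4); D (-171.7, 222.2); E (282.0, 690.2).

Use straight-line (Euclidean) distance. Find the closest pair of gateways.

B and C

Pairwise distances:
A–B: 1363.2 m
A–C: 1058.9 m
A–D: 459.7 m
A–E: 607.6 m
B–C: 304.5 m
B–D: 904.7 m
B–E: 1294.8 m
C–D: 600.8 m
C–E: 1026.6 m
D–E: 651.8 m
Closest pair: B–C at 304.5 m.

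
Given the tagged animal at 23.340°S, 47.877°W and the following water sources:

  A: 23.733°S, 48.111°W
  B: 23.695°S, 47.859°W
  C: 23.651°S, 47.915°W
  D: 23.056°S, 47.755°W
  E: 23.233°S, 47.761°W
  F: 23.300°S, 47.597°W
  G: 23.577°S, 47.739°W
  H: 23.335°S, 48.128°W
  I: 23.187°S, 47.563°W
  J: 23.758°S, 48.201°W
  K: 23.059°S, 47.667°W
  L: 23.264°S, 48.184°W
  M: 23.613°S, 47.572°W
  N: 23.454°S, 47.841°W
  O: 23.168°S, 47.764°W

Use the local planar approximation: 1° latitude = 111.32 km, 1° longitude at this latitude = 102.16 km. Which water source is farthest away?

Distances from 23.340°S, 47.877°W:
A: √((-0.393·111.32)² + (-0.234·102.16)²) = √(1913.95400 + 571.47006) = 49.854 km
B: √((-0.355·111.32)² + (0.018·102.16)²) = √(1561.71975 + 3.38148) = 39.561 km
C: √((-0.311·111.32)² + (-0.038·102.16)²) = √(1198.58041 + 15.07055) = 34.837 km
D: √((0.284·111.32)² + (0.122·102.16)²) = √(999.50064 + 155.33933) = 33.983 km
E: √((0.107·111.32)² + (0.116·102.16)²) = √(141.87764 + 140.43577) = 16.802 km
F: √((0.040·111.32)² + (0.280·102.16)²) = √(19.82743 + 818.23458) = 28.949 km
G: √((-0.237·111.32)² + (0.138·102.16)²) = √(696.05425 + 198.75586) = 29.913 km
H: √((0.005·111.32)² + (-0.251·102.16)²) = √(0.30980 + 657.52037) = 25.648 km
I: √((0.153·111.32)² + (0.314·102.16)²) = √(290.08766 + 1029.01348) = 36.319 km
J: √((-0.418·111.32)² + (-0.324·102.16)²) = √(2165.20469 + 1095.59941) = 57.103 km
K: √((0.281·111.32)² + (0.210·102.16)²) = √(978.49596 + 460.25695) = 37.931 km
L: √((0.076·111.32)² + (-0.307·102.16)²) = √(71.57701 + 983.64530) = 32.484 km
M: √((-0.273·111.32)² + (0.305·102.16)²) = √(923.57398 + 970.87082) = 43.525 km
N: √((-0.114·111.32)² + (0.036·102.16)²) = √(161.04828 + 13.52592) = 13.213 km
O: √((0.172·111.32)² + (0.113·102.16)²) = √(366.60914 + 133.26578) = 22.358 km
Maximum: J at 57.103 km.

J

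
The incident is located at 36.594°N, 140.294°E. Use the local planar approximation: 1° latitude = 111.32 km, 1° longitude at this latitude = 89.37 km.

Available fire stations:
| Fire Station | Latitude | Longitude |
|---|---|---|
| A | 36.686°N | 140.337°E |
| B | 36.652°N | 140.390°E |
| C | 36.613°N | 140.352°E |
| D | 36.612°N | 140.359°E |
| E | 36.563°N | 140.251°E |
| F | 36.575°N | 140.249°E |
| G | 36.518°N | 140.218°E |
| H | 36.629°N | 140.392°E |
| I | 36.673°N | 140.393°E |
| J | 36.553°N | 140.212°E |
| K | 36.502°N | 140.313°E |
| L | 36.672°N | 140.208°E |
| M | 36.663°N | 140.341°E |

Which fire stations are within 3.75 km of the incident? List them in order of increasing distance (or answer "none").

none

Distances from 36.594°N, 140.294°E:
A: √((0.092·111.32)² + (0.043·89.37)²) = √(104.88709 + 14.76796) = 10.939 km
B: √((0.058·111.32)² + (0.096·89.37)²) = √(41.68717 + 73.60816) = 10.738 km
C: √((0.019·111.32)² + (0.058·89.37)²) = √(4.47356 + 26.86826) = 5.598 km
D: √((0.018·111.32)² + (0.065·89.37)²) = √(4.01505 + 33.74506) = 6.145 km
E: √((-0.031·111.32)² + (-0.043·89.37)²) = √(11.90885 + 14.76796) = 5.165 km
F: √((-0.019·111.32)² + (-0.045·89.37)²) = √(4.47356 + 16.17367) = 4.544 km
G: √((-0.076·111.32)² + (-0.076·89.37)²) = √(71.57701 + 46.13289) = 10.849 km
H: √((0.035·111.32)² + (0.098·89.37)²) = √(15.18037 + 76.70712) = 9.586 km
I: √((0.079·111.32)² + (0.099·89.37)²) = √(77.33936 + 78.28056) = 12.475 km
J: √((-0.041·111.32)² + (-0.082·89.37)²) = √(20.83119 + 53.70457) = 8.633 km
K: √((-0.092·111.32)² + (0.019·89.37)²) = √(104.88709 + 2.88331) = 10.381 km
L: √((0.078·111.32)² + (-0.086·89.37)²) = √(75.39379 + 59.07183) = 11.596 km
M: √((0.069·111.32)² + (0.047·89.37)²) = √(58.99899 + 17.64328) = 8.755 km
Threshold 3.75 km: none within range.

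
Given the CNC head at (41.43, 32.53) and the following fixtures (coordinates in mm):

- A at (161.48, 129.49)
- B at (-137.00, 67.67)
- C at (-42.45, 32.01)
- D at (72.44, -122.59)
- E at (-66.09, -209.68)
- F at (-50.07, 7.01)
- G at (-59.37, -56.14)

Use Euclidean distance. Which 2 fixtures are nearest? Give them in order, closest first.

Distances from (41.43, 32.53):
A: √((120.05)² + (96.96)²) = √(14412.0025 + 9401.2416) = 154.32 mm
B: √((-178.43)² + (35.14)²) = √(31837.2649 + 1234.8196) = 181.86 mm
C: √((-83.88)² + (-0.52)²) = √(7035.8544 + 0.2704) = 83.88 mm
D: √((31.01)² + (-155.12)²) = √(961.6201 + 24062.2144) = 158.19 mm
E: √((-107.52)² + (-242.21)²) = √(11560.5504 + 58665.6841) = 265.00 mm
F: √((-91.50)² + (-25.52)²) = √(8372.2500 + 651.2704) = 94.99 mm
G: √((-100.80)² + (-88.67)²) = √(10160.6400 + 7862.3689) = 134.25 mm
Sorted: C (83.88 mm) < F (94.99 mm) < G (134.25 mm) < A (154.32 mm) < …

C, F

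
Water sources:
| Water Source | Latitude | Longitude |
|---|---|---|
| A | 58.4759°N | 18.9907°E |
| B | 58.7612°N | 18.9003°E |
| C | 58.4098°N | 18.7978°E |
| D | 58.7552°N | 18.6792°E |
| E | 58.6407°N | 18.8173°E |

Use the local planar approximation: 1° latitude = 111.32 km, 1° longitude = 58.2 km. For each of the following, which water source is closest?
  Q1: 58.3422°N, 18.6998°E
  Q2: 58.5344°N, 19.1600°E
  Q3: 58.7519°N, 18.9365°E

Q1 at 58.3422°N, 18.6998°E:
  A: √((0.1337·111.32)² + (0.2909·58.2)²) = √(221.518096 + 286.637767) = 22.5423 km
  B: √((0.4190·111.32)² + (0.2005·58.2)²) = √(2175.576912 + 136.167895) = 48.0806 km
  C: √((0.0676·111.32)² + (0.0980·58.2)²) = √(56.629117 + 32.531053) = 9.4425 km
  D: √((0.4130·111.32)² + (-0.0206·58.2)²) = √(2113.715337 + 1.437409) = 45.9908 km
  E: √((0.2985·111.32)² + (0.1175·58.2)²) = √(1104.167770 + 46.765082) = 33.9254 km
  → nearest: C (9.4425 km)
Q2 at 58.5344°N, 19.1600°E:
  A: √((-0.0585·111.32)² + (-0.1693·58.2)²) = √(42.409009 + 97.086733) = 11.8108 km
  B: √((0.2268·111.32)² + (-0.2597·58.2)²) = √(637.429995 + 228.449319) = 29.4258 km
  C: √((-0.1246·111.32)² + (-0.3622·58.2)²) = √(192.389994 + 444.368086) = 25.2341 km
  D: √((0.2208·111.32)² + (-0.4808·58.2)²) = √(604.149657 + 783.023664) = 37.2448 km
  E: √((0.1063·111.32)² + (-0.3427·58.2)²) = √(140.027368 + 397.808610) = 23.1913 km
  → nearest: A (11.8108 km)
Q3 at 58.7519°N, 18.9365°E:
  A: √((-0.2760·111.32)² + (0.0542·58.2)²) = √(943.983839 + 9.950492) = 30.8858 km
  B: √((0.0093·111.32)² + (-0.0362·58.2)²) = √(1.071796 + 4.438775) = 2.3475 km
  C: √((-0.3421·111.32)² + (-0.1387·58.2)²) = √(1450.282290 + 65.162673) = 38.9287 km
  D: √((0.0033·111.32)² + (-0.2573·58.2)²) = √(0.134950 + 224.246432) = 14.9794 km
  E: √((-0.1112·111.32)² + (-0.1192·58.2)²) = √(153.234293 + 48.128074) = 14.1902 km
  → nearest: B (2.3475 km)

Q1→C; Q2→A; Q3→B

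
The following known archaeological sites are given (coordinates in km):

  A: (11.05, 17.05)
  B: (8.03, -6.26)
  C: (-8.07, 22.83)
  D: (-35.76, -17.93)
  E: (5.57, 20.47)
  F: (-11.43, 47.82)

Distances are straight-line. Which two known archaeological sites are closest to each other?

Pairwise distances:
A–B: 23.50 km
A–C: 19.97 km
A–D: 58.44 km
A–E: 6.46 km
A–F: 38.11 km
B–C: 33.25 km
B–D: 45.32 km
B–E: 26.84 km
B–F: 57.47 km
C–D: 49.28 km
C–E: 13.84 km
C–F: 25.21 km
D–E: 56.42 km
D–F: 70.11 km
E–F: 32.20 km
Closest pair: A–E at 6.46 km.

A and E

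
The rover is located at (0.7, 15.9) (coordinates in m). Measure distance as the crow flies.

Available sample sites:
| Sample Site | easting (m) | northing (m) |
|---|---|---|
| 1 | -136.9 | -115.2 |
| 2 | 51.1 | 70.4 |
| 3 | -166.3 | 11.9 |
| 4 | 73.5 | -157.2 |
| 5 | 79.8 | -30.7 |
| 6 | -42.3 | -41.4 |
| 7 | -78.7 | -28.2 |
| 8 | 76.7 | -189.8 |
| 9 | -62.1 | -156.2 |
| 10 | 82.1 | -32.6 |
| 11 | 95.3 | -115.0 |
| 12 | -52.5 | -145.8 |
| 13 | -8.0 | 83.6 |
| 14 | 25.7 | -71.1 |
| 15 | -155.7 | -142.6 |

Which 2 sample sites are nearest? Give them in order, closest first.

Distances from (0.7, 15.9):
1: 190.1 m
2: 74.2 m
3: 167.0 m
4: 187.8 m
5: 91.8 m
6: 71.6 m
7: 90.8 m
8: 219.3 m
9: 183.2 m
10: 94.8 m
11: 161.5 m
12: 170.2 m
13: 68.3 m
14: 90.5 m
15: 222.7 m
Sorted: 13 (68.3 m) < 6 (71.6 m) < 2 (74.2 m) < 14 (90.5 m) < …

13, 6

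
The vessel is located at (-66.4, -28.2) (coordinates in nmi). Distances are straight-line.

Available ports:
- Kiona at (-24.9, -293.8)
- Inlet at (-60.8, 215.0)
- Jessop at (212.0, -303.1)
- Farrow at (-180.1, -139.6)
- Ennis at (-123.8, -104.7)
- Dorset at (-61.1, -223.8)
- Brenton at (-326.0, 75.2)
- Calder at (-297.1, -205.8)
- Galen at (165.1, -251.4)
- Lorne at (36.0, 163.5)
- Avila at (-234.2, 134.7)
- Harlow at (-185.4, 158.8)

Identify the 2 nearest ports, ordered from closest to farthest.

Distances from (-66.4, -28.2):
Kiona: 268.8 nmi
Inlet: 243.3 nmi
Jessop: 391.3 nmi
Farrow: 159.2 nmi
Ennis: 95.6 nmi
Dorset: 195.7 nmi
Brenton: 279.4 nmi
Calder: 291.1 nmi
Galen: 321.6 nmi
Lorne: 217.3 nmi
Avila: 233.9 nmi
Harlow: 221.7 nmi
Sorted: Ennis (95.6 nmi) < Farrow (159.2 nmi) < Dorset (195.7 nmi) < Lorne (217.3 nmi) < …

Ennis, Farrow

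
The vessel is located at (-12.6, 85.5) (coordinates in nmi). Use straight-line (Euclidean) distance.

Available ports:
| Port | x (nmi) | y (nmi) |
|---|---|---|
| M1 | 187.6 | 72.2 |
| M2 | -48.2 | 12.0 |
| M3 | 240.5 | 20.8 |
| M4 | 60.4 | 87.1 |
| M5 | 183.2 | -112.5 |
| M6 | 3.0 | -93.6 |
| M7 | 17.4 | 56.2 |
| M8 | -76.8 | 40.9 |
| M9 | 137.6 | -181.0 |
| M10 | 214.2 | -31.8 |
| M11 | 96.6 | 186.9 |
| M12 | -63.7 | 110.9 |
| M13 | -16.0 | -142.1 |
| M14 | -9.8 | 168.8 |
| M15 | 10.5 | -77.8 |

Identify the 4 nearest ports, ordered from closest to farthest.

Distances from (-12.6, 85.5):
M1: 200.6 nmi
M2: 81.7 nmi
M3: 261.2 nmi
M4: 73.0 nmi
M5: 278.5 nmi
M6: 179.8 nmi
M7: 41.9 nmi
M8: 78.2 nmi
M9: 305.9 nmi
M10: 255.3 nmi
M11: 149.0 nmi
M12: 57.1 nmi
M13: 227.6 nmi
M14: 83.3 nmi
M15: 164.9 nmi
Sorted: M7 (41.9 nmi) < M12 (57.1 nmi) < M4 (73.0 nmi) < M8 (78.2 nmi) < M2 (81.7 nmi) < M14 (83.3 nmi) < …

M7, M12, M4, M8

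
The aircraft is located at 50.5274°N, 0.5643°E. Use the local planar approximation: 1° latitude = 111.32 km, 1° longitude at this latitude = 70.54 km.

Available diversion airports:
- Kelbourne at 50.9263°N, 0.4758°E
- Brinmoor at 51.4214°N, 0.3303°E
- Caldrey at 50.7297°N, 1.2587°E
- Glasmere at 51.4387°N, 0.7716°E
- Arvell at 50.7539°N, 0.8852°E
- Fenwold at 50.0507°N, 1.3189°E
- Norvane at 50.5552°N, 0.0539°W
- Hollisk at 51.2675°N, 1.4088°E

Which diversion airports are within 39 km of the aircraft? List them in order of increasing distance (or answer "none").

Arvell

Distances from 50.5274°N, 0.5643°E:
Kelbourne: √((0.3989·111.32)² + (-0.0885·70.54)²) = √(1971.852693 + 38.972427) = 44.8422 km
Brinmoor: √((0.8940·111.32)² + (-0.2340·70.54)²) = √(9904.246323 + 272.459920) = 100.8797 km
Caldrey: √((0.2023·111.32)² + (0.6944·70.54)²) = √(507.152021 + 2399.331938) = 53.9118 km
Glasmere: √((0.9113·111.32)² + (0.2073·70.54)²) = √(10291.273873 + 213.830433) = 102.4944 km
Arvell: √((0.2265·111.32)² + (0.3209·70.54)²) = √(635.744787 + 512.401444) = 33.8843 km
Fenwold: √((-0.4767·111.32)² + (0.7546·70.54)²) = √(2816.026252 + 2833.377967) = 75.1625 km
Norvane: √((0.0278·111.32)² + (-0.6182·70.54)²) = √(9.577143 + 1901.642663) = 43.7175 km
Hollisk: √((0.7401·111.32)² + (0.8445·70.54)²) = √(6787.771339 + 3548.707615) = 101.6685 km
Threshold 39 km: Arvell (33.8843 km) is within range.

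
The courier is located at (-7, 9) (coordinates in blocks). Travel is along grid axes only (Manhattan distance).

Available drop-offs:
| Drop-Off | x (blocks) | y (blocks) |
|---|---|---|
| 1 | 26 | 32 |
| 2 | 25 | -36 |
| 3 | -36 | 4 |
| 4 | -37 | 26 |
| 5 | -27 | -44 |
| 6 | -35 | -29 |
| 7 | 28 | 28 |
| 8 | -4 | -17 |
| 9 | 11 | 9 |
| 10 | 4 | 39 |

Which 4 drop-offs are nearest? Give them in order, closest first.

9, 8, 3, 10

Distances from (-7, 9):
1: |33| + |23| = 33 + 23 = 56 blocks
2: |32| + |-45| = 32 + 45 = 77 blocks
3: |-29| + |-5| = 29 + 5 = 34 blocks
4: |-30| + |17| = 30 + 17 = 47 blocks
5: |-20| + |-53| = 20 + 53 = 73 blocks
6: |-28| + |-38| = 28 + 38 = 66 blocks
7: |35| + |19| = 35 + 19 = 54 blocks
8: |3| + |-26| = 3 + 26 = 29 blocks
9: |18| + |0| = 18 + 0 = 18 blocks
10: |11| + |30| = 11 + 30 = 41 blocks
Sorted: 9 (18 blocks) < 8 (29 blocks) < 3 (34 blocks) < 10 (41 blocks) < 4 (47 blocks) < 7 (54 blocks) < …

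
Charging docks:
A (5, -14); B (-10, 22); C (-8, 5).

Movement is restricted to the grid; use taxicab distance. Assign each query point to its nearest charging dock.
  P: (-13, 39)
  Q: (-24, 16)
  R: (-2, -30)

P→B; Q→B; R→A

P at (-13, 39):
  A: 71
  B: 20
  C: 39
  → nearest: B (20)
Q at (-24, 16):
  A: 59
  B: 20
  C: 27
  → nearest: B (20)
R at (-2, -30):
  A: 23
  B: 60
  C: 41
  → nearest: A (23)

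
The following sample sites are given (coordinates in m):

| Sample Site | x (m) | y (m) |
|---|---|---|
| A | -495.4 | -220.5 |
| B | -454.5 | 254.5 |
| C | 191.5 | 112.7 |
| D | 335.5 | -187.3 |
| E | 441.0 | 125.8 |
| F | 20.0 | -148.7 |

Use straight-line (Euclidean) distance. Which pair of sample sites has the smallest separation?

C and E

Pairwise distances:
C–E: 249.8 m
C–F: 312.6 m
D–F: 317.9 m
D–E: 330.4 m
C–D: 332.8 m
A–B: 476.8 m
E–F: 502.6 m
A–F: 520.4 m
B–F: 622.7 m
B–C: 661.4 m
A–C: 763.4 m
A–D: 831.6 m
B–E: 904.7 m
B–D: 905.1 m
A–E: 998.4 m
Closest pair: C–E at 249.8 m.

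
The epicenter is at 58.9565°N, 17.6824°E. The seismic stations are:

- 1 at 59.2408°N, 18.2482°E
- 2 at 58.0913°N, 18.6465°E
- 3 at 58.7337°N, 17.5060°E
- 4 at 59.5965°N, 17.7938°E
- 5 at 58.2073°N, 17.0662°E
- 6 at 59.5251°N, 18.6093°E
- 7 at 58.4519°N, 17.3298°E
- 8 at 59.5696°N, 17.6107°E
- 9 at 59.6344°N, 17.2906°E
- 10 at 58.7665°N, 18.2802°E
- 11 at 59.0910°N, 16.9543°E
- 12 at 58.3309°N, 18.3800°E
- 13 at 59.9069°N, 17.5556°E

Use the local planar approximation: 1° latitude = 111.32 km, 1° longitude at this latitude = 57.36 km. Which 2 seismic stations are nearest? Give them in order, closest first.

Distances from 58.9565°N, 17.6824°E:
1: √((0.2843·111.32)² + (0.5658·57.36)²) = √(1001.613374 + 1053.280810) = 45.3309 km
2: √((-0.8652·111.32)² + (0.9641·57.36)²) = √(9276.398924 + 3058.175826) = 111.0611 km
3: √((-0.2228·111.32)² + (-0.1764·57.36)²) = √(615.143966 + 102.380076) = 26.7866 km
4: √((0.6400·111.32)² + (0.1114·57.36)²) = √(5075.821527 + 40.830873) = 71.5308 km
5: √((-0.7492·111.32)² + (-0.6162·57.36)²) = √(6955.717460 + 1249.285425) = 90.5815 km
6: √((0.5686·111.32)² + (0.9269·57.36)²) = √(4006.453495 + 2826.728188) = 82.6631 km
7: √((-0.5046·111.32)² + (-0.3526·57.36)²) = √(3155.301673 + 409.056126) = 59.7022 km
8: √((0.6131·111.32)² + (-0.0717·57.36)²) = √(4658.102358 + 16.914400) = 68.3741 km
9: √((0.6779·111.32)² + (-0.3918·57.36)²) = √(5694.789336 + 505.064854) = 78.7392 km
10: √((-0.1900·111.32)² + (0.5978·57.36)²) = √(447.356341 + 1175.790933) = 40.2883 km
11: √((0.1345·111.32)² + (-0.7281·57.36)²) = √(224.176954 + 1744.216327) = 44.3666 km
12: √((-0.6256·111.32)² + (0.6976·57.36)²) = √(4849.979193 + 1601.147086) = 80.3189 km
13: √((0.9504·111.32)² + (-0.1268·57.36)²) = √(11193.328527 + 52.900136) = 106.0482 km
Sorted: 3 (26.7866 km) < 10 (40.2883 km) < 11 (44.3666 km) < 1 (45.3309 km) < …

3, 10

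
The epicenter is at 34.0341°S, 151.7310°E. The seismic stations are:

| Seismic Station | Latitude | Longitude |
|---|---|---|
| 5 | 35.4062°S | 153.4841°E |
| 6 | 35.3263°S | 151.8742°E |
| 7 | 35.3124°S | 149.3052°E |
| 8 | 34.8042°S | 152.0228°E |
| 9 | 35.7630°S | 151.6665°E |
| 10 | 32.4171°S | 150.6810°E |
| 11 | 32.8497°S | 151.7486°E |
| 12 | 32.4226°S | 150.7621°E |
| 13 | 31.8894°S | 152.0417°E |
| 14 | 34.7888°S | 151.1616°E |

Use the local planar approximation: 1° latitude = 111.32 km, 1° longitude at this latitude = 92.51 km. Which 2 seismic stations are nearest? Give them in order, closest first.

Distances from 34.0341°S, 151.7310°E:
5: √((-1.3721·111.32)² + (1.7531·92.51)²) = √(23330.171107 + 26302.119186) = 222.7831 km
6: √((-1.2922·111.32)² + (0.1432·92.51)²) = √(20692.161946 + 175.494455) = 144.4564 km
7: √((-1.2783·111.32)² + (-2.4258·92.51)²) = √(20249.391318 + 50360.188306) = 265.7246 km
8: √((-0.7701·111.32)² + (0.2918·92.51)²) = √(7349.209743 + 728.698603) = 89.8772 km
9: √((-1.7289·111.32)² + (-0.0645·92.51)²) = √(37041.293489 + 35.603836) = 192.5536 km
10: √((1.6170·111.32)² + (-1.0500·92.51)²) = √(32401.598420 + 9435.305360) = 204.5407 km
11: √((1.1844·111.32)² + (0.0176·92.51)²) = √(17383.738996 + 2.650957) = 131.8575 km
12: √((1.6115·111.32)² + (-0.9689·92.51)²) = √(32181.554245 + 8034.063754) = 200.5383 km
13: √((2.1447·111.32)² + (0.3107·92.51)²) = √(57000.609414 + 826.151829) = 240.4720 km
14: √((-0.7547·111.32)² + (-0.5694·92.51)²) = √(7058.218446 + 2774.676063) = 99.1610 km
Sorted: 8 (89.8772 km) < 14 (99.1610 km) < 11 (131.8575 km) < 6 (144.4564 km) < …

8, 14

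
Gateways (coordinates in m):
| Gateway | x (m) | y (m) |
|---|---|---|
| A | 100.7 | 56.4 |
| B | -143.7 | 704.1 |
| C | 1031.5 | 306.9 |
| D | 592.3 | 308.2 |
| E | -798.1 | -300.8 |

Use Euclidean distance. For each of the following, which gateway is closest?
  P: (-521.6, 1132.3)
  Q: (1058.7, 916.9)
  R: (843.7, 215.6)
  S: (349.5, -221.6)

P at (-521.6, 1132.3):
  A: √((622.3)² + (-1075.9)²) = √(387257.290 + 1157560.810) = 1242.9 m
  B: √((377.9)² + (-428.2)²) = √(142808.410 + 183355.240) = 571.1 m
  C: √((1553.1)² + (-825.4)²) = √(2412119.610 + 681285.160) = 1758.8 m
  D: √((1113.9)² + (-824.1)²) = √(1240773.210 + 679140.810) = 1385.6 m
  E: √((-276.5)² + (-1433.1)²) = √(76452.250 + 2053775.610) = 1459.5 m
  → nearest: B (571.1 m)
Q at (1058.7, 916.9):
  A: √((-958.0)² + (-860.5)²) = √(917764.000 + 740460.250) = 1287.7 m
  B: √((-1202.4)² + (-212.8)²) = √(1445765.760 + 45283.840) = 1221.1 m
  C: √((-27.2)² + (-610.0)²) = √(739.840 + 372100.000) = 610.6 m
  D: √((-466.4)² + (-608.7)²) = √(217528.960 + 370515.690) = 766.8 m
  E: √((-1856.8)² + (-1217.7)²) = √(3447706.240 + 1482793.290) = 2220.5 m
  → nearest: C (610.6 m)
R at (843.7, 215.6):
  A: √((-743.0)² + (-159.2)²) = √(552049.000 + 25344.640) = 759.9 m
  B: √((-987.4)² + (488.5)²) = √(974958.760 + 238632.250) = 1101.6 m
  C: √((187.8)² + (91.3)²) = √(35268.840 + 8335.690) = 208.8 m
  D: √((-251.4)² + (92.6)²) = √(63201.960 + 8574.760) = 267.9 m
  E: √((-1641.8)² + (-516.4)²) = √(2695507.240 + 266668.960) = 1721.1 m
  → nearest: C (208.8 m)
S at (349.5, -221.6):
  A: √((-248.8)² + (278.0)²) = √(61901.440 + 77284.000) = 373.1 m
  B: √((-493.2)² + (925.7)²) = √(243246.240 + 856920.490) = 1048.9 m
  C: √((682.0)² + (528.5)²) = √(465124.000 + 279312.250) = 862.8 m
  D: √((242.8)² + (529.8)²) = √(58951.840 + 280688.040) = 582.8 m
  E: √((-1147.6)² + (-79.2)²) = √(1316985.760 + 6272.640) = 1150.3 m
  → nearest: A (373.1 m)

P→B; Q→C; R→C; S→A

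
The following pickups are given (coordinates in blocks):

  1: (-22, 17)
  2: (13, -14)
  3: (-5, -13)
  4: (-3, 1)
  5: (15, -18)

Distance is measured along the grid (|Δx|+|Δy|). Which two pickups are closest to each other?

2 and 5

Pairwise distances:
1–2: 66 blocks
1–3: 47 blocks
1–4: 35 blocks
1–5: 72 blocks
2–3: 19 blocks
2–4: 31 blocks
2–5: 6 blocks
3–4: 16 blocks
3–5: 25 blocks
4–5: 37 blocks
Closest pair: 2–5 at 6 blocks.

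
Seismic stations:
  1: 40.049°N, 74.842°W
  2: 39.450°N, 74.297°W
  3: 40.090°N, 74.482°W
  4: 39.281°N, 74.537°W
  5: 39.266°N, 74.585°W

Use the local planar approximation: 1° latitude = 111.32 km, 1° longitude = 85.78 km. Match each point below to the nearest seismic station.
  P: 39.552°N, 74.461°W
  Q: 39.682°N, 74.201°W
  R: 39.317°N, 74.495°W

P at 39.552°N, 74.461°W:
  1: √((0.497·111.32)² + (-0.381·85.78)²) = √(3060.97070 + 1068.12489) = 64.258 km
  2: √((-0.102·111.32)² + (0.164·85.78)²) = √(128.92785 + 197.90637) = 18.079 km
  3: √((0.538·111.32)² + (-0.021·85.78)²) = √(3586.83126 + 3.24497) = 59.917 km
  4: √((-0.271·111.32)² + (-0.076·85.78)²) = √(910.09133 + 42.50101) = 30.864 km
  5: √((-0.286·111.32)² + (-0.124·85.78)²) = √(1013.62768 + 113.13981) = 33.567 km
  → nearest: 2 (18.079 km)
Q at 39.682°N, 74.201°W:
  1: √((0.367·111.32)² + (-0.641·85.78)²) = √(1669.08527 + 3023.34803) = 68.501 km
  2: √((-0.232·111.32)² + (-0.096·85.78)²) = √(666.99467 + 67.81325) = 27.107 km
  3: √((0.408·111.32)² + (-0.281·85.78)²) = √(2062.84559 + 581.01149) = 51.418 km
  4: √((-0.401·111.32)² + (-0.336·85.78)²) = √(1992.66889 + 830.71230) = 53.135 km
  5: √((-0.416·111.32)² + (-0.384·85.78)²) = √(2144.53460 + 1085.01198) = 56.829 km
  → nearest: 2 (27.107 km)
R at 39.317°N, 74.495°W:
  1: √((0.732·111.32)² + (-0.347·85.78)²) = √(6640.00731 + 885.99452) = 86.753 km
  2: √((0.133·111.32)² + (0.198·85.78)²) = √(219.20461 + 288.47120) = 22.532 km
  3: √((0.773·111.32)² + (0.013·85.78)²) = √(7404.66446 + 1.24354) = 86.058 km
  4: √((-0.036·111.32)² + (-0.042·85.78)²) = √(16.06022 + 12.97988) = 5.389 km
  5: √((-0.051·111.32)² + (-0.090·85.78)²) = √(32.23196 + 59.60149) = 9.583 km
  → nearest: 4 (5.389 km)

P→2; Q→2; R→4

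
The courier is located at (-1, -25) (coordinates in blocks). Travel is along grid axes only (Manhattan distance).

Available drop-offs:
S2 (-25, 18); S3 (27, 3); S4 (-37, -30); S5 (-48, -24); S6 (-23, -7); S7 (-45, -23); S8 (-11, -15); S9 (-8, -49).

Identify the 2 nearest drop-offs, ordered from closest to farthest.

S8, S9

Distances from (-1, -25):
S2: 67 blocks
S3: 56 blocks
S4: 41 blocks
S5: 48 blocks
S6: 40 blocks
S7: 46 blocks
S8: 20 blocks
S9: 31 blocks
Sorted: S8 (20 blocks) < S9 (31 blocks) < S6 (40 blocks) < S4 (41 blocks) < …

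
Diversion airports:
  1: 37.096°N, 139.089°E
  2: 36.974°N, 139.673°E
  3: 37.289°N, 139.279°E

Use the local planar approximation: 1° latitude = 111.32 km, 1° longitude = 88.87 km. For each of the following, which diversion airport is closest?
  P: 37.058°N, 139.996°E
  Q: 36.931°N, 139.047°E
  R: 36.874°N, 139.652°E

P→2; Q→1; R→2

P at 37.058°N, 139.996°E:
  1: √((0.038·111.32)² + (-0.907·88.87)²) = √(17.89425 + 6497.18053) = 80.716 km
  2: √((-0.084·111.32)² + (-0.323·88.87)²) = √(87.43896 + 823.97760) = 30.190 km
  3: √((0.231·111.32)² + (-0.717·88.87)²) = √(661.25711 + 4060.21164) = 68.713 km
  → nearest: 2 (30.190 km)
Q at 36.931°N, 139.047°E:
  1: √((0.165·111.32)² + (0.042·88.87)²) = √(337.37608 + 13.93185) = 18.743 km
  2: √((0.043·111.32)² + (0.626·88.87)²) = √(22.91307 + 3094.98841) = 55.838 km
  3: √((0.358·111.32)² + (0.232·88.87)²) = √(1588.22654 + 425.09533) = 44.870 km
  → nearest: 1 (18.743 km)
R at 36.874°N, 139.652°E:
  1: √((0.222·111.32)² + (-0.563·88.87)²) = √(610.73435 + 2503.38214) = 55.804 km
  2: √((0.100·111.32)² + (0.021·88.87)²) = √(123.92142 + 3.48296) = 11.287 km
  3: √((0.415·111.32)² + (-0.373·88.87)²) = √(2134.23672 + 1098.82372) = 56.860 km
  → nearest: 2 (11.287 km)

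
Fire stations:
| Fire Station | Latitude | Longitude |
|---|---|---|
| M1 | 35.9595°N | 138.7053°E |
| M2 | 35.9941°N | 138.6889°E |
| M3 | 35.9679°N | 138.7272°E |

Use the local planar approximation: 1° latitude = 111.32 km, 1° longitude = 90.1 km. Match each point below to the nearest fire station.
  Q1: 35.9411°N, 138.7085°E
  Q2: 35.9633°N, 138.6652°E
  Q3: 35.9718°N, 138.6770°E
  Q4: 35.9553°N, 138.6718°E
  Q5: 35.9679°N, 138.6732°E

Q1→M1; Q2→M1; Q3→M2; Q4→M1; Q5→M1

Q1 at 35.9411°N, 138.7085°E:
  M1: 2.0685 km
  M2: 6.1586 km
  M3: 3.4263 km
  → nearest: M1 (2.0685 km)
Q2 at 35.9633°N, 138.6652°E:
  M1: 3.6377 km
  M2: 4.0392 km
  M3: 5.6096 km
  → nearest: M1 (3.6377 km)
Q3 at 35.9718°N, 138.6770°E:
  M1: 2.8942 km
  M2: 2.7041 km
  M3: 4.5438 km
  → nearest: M2 (2.7041 km)
Q4 at 35.9553°N, 138.6718°E:
  M1: 3.0543 km
  M2: 4.5858 km
  M3: 5.1849 km
  → nearest: M1 (3.0543 km)
Q5 at 35.9679°N, 138.6732°E:
  M1: 3.0396 km
  M2: 3.2415 km
  M3: 4.8654 km
  → nearest: M1 (3.0396 km)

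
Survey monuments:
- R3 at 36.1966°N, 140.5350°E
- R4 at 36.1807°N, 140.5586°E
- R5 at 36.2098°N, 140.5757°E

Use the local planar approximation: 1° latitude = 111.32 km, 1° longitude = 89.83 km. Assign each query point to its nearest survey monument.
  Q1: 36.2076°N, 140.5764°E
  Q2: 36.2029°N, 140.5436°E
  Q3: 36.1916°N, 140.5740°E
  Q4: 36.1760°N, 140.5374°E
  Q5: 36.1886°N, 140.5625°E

Q1→R5; Q2→R3; Q3→R4; Q4→R4; Q5→R4

Q1 at 36.2076°N, 140.5764°E:
  R3: 3.9154 km
  R4: 3.3947 km
  R5: 0.2528 km
  → nearest: R5 (0.2528 km)
Q2 at 36.2029°N, 140.5436°E:
  R3: 1.0434 km
  R4: 2.8148 km
  R5: 2.9841 km
  → nearest: R3 (1.0434 km)
Q3 at 36.1916°N, 140.5740°E:
  R3: 3.5473 km
  R4: 1.8401 km
  R5: 2.0318 km
  → nearest: R4 (1.8401 km)
Q4 at 36.1760°N, 140.5374°E:
  R3: 2.3033 km
  R4: 1.9750 km
  R5: 5.0985 km
  → nearest: R4 (1.9750 km)
Q5 at 36.1886°N, 140.5625°E:
  R3: 2.6259 km
  R4: 0.9466 km
  R5: 2.6411 km
  → nearest: R4 (0.9466 km)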